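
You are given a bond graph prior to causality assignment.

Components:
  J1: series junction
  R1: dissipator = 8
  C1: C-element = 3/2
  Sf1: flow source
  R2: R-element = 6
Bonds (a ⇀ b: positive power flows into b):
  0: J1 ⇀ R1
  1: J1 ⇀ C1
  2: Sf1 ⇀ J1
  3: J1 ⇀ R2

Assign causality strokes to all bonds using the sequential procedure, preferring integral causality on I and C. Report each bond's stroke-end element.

#2 |Sf1  (Sf1: flow source, stroke at near end)
#0 |J1  (J1 flow already set via bond 2)
#1 |J1  (J1 flow already set via bond 2)
#3 |J1  (common-f at J1 fixed by 2)

bond 0 stroke→J1
bond 1 stroke→J1
bond 2 stroke→Sf1
bond 3 stroke→J1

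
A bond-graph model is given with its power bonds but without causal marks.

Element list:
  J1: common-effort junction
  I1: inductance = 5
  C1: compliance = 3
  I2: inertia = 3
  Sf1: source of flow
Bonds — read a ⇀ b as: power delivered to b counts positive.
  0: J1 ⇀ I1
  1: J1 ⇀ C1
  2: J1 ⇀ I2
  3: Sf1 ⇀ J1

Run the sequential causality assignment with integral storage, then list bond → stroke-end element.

β0 →I1
β1 →J1
β2 →I2
β3 →Sf1

β3 stroke→Sf1  (source Sf1 imposes f)
β0 stroke→I1  (prefer integral on I1)
β1 stroke→J1  (prefer integral on C1)
β2 stroke→I2  (J1: bond 1 brought effort, rest push out)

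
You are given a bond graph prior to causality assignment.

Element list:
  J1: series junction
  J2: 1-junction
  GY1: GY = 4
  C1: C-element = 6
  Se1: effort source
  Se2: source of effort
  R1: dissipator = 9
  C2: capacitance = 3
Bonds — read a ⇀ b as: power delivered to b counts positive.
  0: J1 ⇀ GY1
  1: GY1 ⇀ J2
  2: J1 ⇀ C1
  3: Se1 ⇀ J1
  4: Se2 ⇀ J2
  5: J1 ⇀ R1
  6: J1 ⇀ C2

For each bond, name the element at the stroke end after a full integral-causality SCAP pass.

β3 →J1  (Se1 fixes effort; stroke away)
β4 →J2  (Se2: effort source, stroke at far end)
β1 →GY1  (closing 1-jn rule on J2)
β0 →GY1  (GY1 both-in/both-out from 1)
β2 →J1  (J1: bond 0 brought flow, rest push out)
β5 →J1  (J1 flow already set via bond 0)
β6 →J1  (common-f at J1 fixed by 0)

bond 0 stroke→GY1
bond 1 stroke→GY1
bond 2 stroke→J1
bond 3 stroke→J1
bond 4 stroke→J2
bond 5 stroke→J1
bond 6 stroke→J1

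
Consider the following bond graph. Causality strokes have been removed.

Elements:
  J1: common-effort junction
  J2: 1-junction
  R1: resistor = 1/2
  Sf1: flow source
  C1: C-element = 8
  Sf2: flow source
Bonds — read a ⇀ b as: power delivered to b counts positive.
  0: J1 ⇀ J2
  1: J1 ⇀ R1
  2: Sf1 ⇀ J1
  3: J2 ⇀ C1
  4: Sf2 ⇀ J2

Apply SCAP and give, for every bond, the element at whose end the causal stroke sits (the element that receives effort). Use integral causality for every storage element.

#2 stroke at Sf1  (Sf1 (Sf) sets flow on bond)
#4 stroke at Sf2  (Sf2: flow source, stroke at near end)
#0 stroke at J2  (J2 flow already set via bond 4)
#3 stroke at J2  (J2: bond 4 brought flow, rest push out)
#1 stroke at J1  (J1 needs exactly one e-in)

β0 |J2
β1 |J1
β2 |Sf1
β3 |J2
β4 |Sf2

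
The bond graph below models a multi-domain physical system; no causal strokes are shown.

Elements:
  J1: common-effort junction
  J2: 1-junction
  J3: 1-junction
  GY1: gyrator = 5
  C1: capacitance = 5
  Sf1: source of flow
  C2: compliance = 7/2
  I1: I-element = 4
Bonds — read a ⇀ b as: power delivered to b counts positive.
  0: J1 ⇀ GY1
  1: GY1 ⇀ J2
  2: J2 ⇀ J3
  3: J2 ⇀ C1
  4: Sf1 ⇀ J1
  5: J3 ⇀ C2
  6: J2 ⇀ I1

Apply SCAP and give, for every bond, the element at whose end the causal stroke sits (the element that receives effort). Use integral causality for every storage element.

#4 stroke at Sf1  (Sf1 (Sf) sets flow on bond)
#0 stroke at J1  (only one effort-in slot at J1)
#1 stroke at J2  (through GY1, causality inverts; strokes same side of GY1)
#3 stroke at J2  (C1: C, integral causality)
#5 stroke at J3  (prefer integral on C2)
#2 stroke at J2  (J3 needs exactly one f-in)
#6 stroke at I1  (closing 1-jn rule on J2)

bond 0 →J1
bond 1 →J2
bond 2 →J2
bond 3 →J2
bond 4 →Sf1
bond 5 →J3
bond 6 →I1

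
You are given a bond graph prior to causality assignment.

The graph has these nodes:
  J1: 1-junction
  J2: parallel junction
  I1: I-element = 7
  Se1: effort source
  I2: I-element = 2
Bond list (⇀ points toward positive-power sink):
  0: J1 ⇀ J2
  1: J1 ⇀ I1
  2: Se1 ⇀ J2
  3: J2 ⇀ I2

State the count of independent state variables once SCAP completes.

β2 stroke at J2  (Se1 fixes effort; stroke away)
β0 stroke at J1  (common-e at J2 fixed by 2)
β3 stroke at I2  (common-e at J2 fixed by 2)
β1 stroke at I1  (J1: last free bond brings flow in)

2  (I1, I2 all integral)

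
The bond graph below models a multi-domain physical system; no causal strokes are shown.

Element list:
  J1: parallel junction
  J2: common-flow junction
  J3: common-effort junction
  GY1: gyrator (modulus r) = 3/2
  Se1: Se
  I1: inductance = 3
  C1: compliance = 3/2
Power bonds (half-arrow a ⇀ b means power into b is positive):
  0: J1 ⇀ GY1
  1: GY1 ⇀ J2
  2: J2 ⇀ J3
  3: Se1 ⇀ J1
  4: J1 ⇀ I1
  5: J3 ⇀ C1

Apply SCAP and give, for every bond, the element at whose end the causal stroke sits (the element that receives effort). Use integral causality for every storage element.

β3 |J1  (Se1: effort source, stroke at far end)
β0 |GY1  (common-e at J1 fixed by 3)
β4 |I1  (J1: bond 3 brought effort, rest push out)
β1 |GY1  (through GY1, causality inverts; strokes same side of GY1)
β2 |J2  (J2 flow already set via bond 1)
β5 |J3  (only one effort-in slot at J3)

β0 stroke at GY1
β1 stroke at GY1
β2 stroke at J2
β3 stroke at J1
β4 stroke at I1
β5 stroke at J3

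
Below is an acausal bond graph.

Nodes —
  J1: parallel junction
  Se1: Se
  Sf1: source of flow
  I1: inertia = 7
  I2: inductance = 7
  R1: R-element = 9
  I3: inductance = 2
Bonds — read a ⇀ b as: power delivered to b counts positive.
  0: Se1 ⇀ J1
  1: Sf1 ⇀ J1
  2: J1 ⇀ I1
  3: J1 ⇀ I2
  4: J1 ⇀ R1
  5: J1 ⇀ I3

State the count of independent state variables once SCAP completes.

b0 →J1  (source Se1 imposes e)
b1 →Sf1  (Sf1: flow source, stroke at near end)
b2 →I1  (0-jn J1 has e-setter on 0)
b3 →I2  (common-e at J1 fixed by 0)
b4 →R1  (J1 effort already set via bond 0)
b5 →I3  (0-jn J1 has e-setter on 0)

3  (I1, I2, I3 all integral)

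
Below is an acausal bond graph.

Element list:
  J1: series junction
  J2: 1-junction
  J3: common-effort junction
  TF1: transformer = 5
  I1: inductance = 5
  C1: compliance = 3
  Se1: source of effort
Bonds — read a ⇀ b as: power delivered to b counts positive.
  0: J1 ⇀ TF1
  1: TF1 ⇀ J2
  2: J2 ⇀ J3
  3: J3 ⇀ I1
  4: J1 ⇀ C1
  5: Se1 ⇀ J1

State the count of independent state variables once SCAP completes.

2  (C1, I1 all integral)

bond 5 →J1  (Se1: effort source, stroke at far end)
bond 3 →I1  (I1 outputs flow p/I1)
bond 2 →J3  (J3 needs exactly one e-in)
bond 1 →J2  (1-jn J2 has f-setter on 2)
bond 0 →TF1  (TF1: transformer flips bond 1)
bond 4 →J1  (1-jn J1 has f-setter on 0)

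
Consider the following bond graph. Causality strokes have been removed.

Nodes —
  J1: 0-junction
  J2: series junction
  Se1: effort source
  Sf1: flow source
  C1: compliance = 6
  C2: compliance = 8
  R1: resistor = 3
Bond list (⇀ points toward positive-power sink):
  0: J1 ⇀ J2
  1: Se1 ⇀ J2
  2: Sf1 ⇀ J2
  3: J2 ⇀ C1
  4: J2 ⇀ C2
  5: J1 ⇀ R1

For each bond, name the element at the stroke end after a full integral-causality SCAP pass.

#1 →J2  (Se1 fixes effort; stroke away)
#2 →Sf1  (Sf1 (Sf) sets flow on bond)
#0 →J2  (J2: bond 2 brought flow, rest push out)
#3 →J2  (common-f at J2 fixed by 2)
#4 →J2  (J2 flow already set via bond 2)
#5 →J1  (J1: last free bond brings effort in)

β0 →J2
β1 →J2
β2 →Sf1
β3 →J2
β4 →J2
β5 →J1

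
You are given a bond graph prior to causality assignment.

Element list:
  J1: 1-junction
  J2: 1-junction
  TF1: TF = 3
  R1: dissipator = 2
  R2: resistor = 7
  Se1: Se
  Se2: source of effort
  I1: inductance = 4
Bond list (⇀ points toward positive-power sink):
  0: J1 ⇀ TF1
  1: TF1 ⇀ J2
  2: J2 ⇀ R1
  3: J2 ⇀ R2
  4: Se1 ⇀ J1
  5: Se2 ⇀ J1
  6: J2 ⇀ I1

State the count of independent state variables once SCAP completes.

1  (I1 all integral)

β4 stroke at J1  (Se1 fixes effort; stroke away)
β5 stroke at J1  (source Se2 imposes e)
β0 stroke at TF1  (only one flow-in slot at J1)
β1 stroke at J2  (TF1: transformer flips bond 0)
β6 stroke at I1  (I1 integral (f out))
β2 stroke at J2  (common-f at J2 fixed by 6)
β3 stroke at J2  (J2: bond 6 brought flow, rest push out)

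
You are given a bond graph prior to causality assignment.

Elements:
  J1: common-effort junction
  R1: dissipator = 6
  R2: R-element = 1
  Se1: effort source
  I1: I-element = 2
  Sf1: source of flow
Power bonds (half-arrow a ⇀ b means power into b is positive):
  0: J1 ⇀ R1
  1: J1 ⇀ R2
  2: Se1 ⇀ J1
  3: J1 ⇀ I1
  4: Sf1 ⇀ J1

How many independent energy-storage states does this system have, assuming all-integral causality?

bond 2 stroke at J1  (source Se1 imposes e)
bond 4 stroke at Sf1  (Sf1 (Sf) sets flow on bond)
bond 0 stroke at R1  (common-e at J1 fixed by 2)
bond 1 stroke at R2  (J1: bond 2 brought effort, rest push out)
bond 3 stroke at I1  (J1: bond 2 brought effort, rest push out)

1  (I1 all integral)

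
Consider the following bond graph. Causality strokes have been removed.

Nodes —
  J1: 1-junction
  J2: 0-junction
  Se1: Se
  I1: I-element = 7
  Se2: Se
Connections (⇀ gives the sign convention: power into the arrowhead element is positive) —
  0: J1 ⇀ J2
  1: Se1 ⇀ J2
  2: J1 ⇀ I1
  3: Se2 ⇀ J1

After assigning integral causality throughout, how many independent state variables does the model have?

#1 stroke→J2  (Se1 (Se) sets effort on bond)
#3 stroke→J1  (Se2: effort source, stroke at far end)
#0 stroke→J1  (J2: bond 1 brought effort, rest push out)
#2 stroke→I1  (only one flow-in slot at J1)

1  (I1 all integral)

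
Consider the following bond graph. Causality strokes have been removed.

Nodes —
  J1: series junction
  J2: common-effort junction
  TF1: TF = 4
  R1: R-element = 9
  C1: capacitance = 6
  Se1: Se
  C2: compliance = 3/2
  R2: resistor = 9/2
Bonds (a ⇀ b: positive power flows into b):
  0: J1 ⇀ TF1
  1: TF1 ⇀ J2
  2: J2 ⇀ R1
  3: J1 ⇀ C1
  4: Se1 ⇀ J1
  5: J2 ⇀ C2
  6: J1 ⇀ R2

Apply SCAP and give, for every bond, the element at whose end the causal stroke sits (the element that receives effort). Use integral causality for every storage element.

β4 →J1  (source Se1 imposes e)
β3 →J1  (C1 outputs effort q/C1)
β5 →J2  (C2: C, integral causality)
β1 →TF1  (0-jn J2 has e-setter on 5)
β2 →R1  (J2: bond 5 brought effort, rest push out)
β0 →J1  (TF TF1: opposite of bond 1)
β6 →R2  (only one flow-in slot at J1)

bond 0 →J1
bond 1 →TF1
bond 2 →R1
bond 3 →J1
bond 4 →J1
bond 5 →J2
bond 6 →R2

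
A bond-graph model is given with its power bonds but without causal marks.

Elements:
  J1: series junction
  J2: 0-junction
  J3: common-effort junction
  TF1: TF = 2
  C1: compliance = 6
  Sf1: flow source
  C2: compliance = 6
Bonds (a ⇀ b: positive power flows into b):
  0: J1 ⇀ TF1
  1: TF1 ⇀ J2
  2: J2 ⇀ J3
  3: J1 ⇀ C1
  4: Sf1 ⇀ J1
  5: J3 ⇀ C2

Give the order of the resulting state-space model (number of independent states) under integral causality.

bond 4 |Sf1  (Sf1 (Sf) sets flow on bond)
bond 0 |J1  (1-jn J1 has f-setter on 4)
bond 3 |J1  (common-f at J1 fixed by 4)
bond 1 |TF1  (TF1 one-in-one-out from 0)
bond 2 |J2  (closing 0-jn rule on J2)
bond 5 |J3  (closing 0-jn rule on J3)

2  (C1, C2 all integral)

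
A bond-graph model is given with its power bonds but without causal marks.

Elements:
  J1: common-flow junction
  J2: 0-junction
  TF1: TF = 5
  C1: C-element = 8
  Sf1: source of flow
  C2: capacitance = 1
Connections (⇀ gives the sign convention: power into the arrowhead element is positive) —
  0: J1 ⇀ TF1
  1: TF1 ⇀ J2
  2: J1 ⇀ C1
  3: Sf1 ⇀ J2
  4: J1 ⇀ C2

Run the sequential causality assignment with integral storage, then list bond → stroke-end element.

#3 stroke→Sf1  (Sf1 fixes flow; stroke at Sf1)
#1 stroke→J2  (J2: last free bond brings effort in)
#0 stroke→TF1  (TF TF1: opposite of bond 1)
#2 stroke→J1  (J1: bond 0 brought flow, rest push out)
#4 stroke→J1  (J1 flow already set via bond 0)

β0 stroke→TF1
β1 stroke→J2
β2 stroke→J1
β3 stroke→Sf1
β4 stroke→J1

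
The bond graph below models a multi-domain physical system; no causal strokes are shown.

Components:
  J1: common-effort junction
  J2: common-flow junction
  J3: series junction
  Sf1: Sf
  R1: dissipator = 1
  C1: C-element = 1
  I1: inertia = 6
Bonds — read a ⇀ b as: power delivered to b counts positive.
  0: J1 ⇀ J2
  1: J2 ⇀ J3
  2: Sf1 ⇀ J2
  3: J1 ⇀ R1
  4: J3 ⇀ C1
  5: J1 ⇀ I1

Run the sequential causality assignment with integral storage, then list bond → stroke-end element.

β2 →Sf1  (source Sf1 imposes f)
β0 →J2  (1-jn J2 has f-setter on 2)
β1 →J2  (J2 flow already set via bond 2)
β4 →J3  (common-f at J3 fixed by 1)
β5 →I1  (I1: I, integral causality)
β3 →J1  (J1: last free bond brings effort in)

#0 →J2
#1 →J2
#2 →Sf1
#3 →J1
#4 →J3
#5 →I1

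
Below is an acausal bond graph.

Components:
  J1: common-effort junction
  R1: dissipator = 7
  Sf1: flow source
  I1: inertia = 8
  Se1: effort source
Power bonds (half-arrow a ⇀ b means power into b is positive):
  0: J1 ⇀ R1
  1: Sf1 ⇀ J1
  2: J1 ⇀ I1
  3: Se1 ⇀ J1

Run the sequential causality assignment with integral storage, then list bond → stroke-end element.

bond 0 →R1
bond 1 →Sf1
bond 2 →I1
bond 3 →J1

bond 1 stroke→Sf1  (source Sf1 imposes f)
bond 3 stroke→J1  (source Se1 imposes e)
bond 0 stroke→R1  (0-jn J1 has e-setter on 3)
bond 2 stroke→I1  (common-e at J1 fixed by 3)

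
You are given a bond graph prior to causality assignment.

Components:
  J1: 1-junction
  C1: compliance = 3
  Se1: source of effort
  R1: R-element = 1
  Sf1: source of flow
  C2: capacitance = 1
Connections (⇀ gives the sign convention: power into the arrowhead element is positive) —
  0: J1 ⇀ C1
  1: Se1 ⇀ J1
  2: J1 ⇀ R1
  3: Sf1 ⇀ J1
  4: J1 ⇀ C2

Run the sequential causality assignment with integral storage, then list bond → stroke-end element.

b0 |J1
b1 |J1
b2 |J1
b3 |Sf1
b4 |J1

b1 stroke→J1  (Se1 fixes effort; stroke away)
b3 stroke→Sf1  (Sf1 fixes flow; stroke at Sf1)
b0 stroke→J1  (1-jn J1 has f-setter on 3)
b2 stroke→J1  (J1: bond 3 brought flow, rest push out)
b4 stroke→J1  (common-f at J1 fixed by 3)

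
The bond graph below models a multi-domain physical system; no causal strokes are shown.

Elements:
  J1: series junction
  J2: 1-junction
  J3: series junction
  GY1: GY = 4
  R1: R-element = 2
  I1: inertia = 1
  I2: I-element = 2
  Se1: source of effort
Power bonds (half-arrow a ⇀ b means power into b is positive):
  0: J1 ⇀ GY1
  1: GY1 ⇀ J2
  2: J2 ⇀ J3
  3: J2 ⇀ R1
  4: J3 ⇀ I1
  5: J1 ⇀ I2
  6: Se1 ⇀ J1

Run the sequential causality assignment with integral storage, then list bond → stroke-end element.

β0 |J1
β1 |J2
β2 |J3
β3 |J2
β4 |I1
β5 |I2
β6 |J1

bond 6 →J1  (Se1 (Se) sets effort on bond)
bond 4 →I1  (I1 integral (f out))
bond 2 →J3  (1-jn J3 has f-setter on 4)
bond 1 →J2  (1-jn J2 has f-setter on 2)
bond 3 →J2  (J2: bond 2 brought flow, rest push out)
bond 0 →J1  (GY1 both-in/both-out from 1)
bond 5 →I2  (J1 needs exactly one f-in)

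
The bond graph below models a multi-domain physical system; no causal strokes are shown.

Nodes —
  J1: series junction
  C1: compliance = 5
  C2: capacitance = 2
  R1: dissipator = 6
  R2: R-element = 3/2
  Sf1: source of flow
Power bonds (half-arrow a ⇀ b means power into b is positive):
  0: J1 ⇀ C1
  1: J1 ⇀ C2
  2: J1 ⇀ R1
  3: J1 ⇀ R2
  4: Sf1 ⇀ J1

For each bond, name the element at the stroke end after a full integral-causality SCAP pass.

b0 |J1
b1 |J1
b2 |J1
b3 |J1
b4 |Sf1

β4 →Sf1  (Sf1 (Sf) sets flow on bond)
β0 →J1  (common-f at J1 fixed by 4)
β1 →J1  (J1 flow already set via bond 4)
β2 →J1  (common-f at J1 fixed by 4)
β3 →J1  (J1 flow already set via bond 4)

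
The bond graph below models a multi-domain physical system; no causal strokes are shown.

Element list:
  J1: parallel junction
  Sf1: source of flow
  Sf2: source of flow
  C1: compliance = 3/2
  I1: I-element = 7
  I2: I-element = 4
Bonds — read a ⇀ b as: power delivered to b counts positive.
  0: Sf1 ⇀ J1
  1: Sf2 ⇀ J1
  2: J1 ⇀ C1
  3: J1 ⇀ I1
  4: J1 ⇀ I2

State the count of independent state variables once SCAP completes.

b0 |Sf1  (Sf1 (Sf) sets flow on bond)
b1 |Sf2  (Sf2 (Sf) sets flow on bond)
b2 |J1  (C1 integral (e out))
b3 |I1  (J1 effort already set via bond 2)
b4 |I2  (0-jn J1 has e-setter on 2)

3  (C1, I1, I2 all integral)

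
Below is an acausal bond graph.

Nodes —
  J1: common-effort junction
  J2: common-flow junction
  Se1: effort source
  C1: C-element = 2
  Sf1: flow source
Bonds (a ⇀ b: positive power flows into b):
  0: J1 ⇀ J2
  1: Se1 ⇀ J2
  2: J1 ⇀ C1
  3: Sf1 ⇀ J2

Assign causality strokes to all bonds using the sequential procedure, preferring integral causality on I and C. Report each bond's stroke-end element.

b1 |J2  (source Se1 imposes e)
b3 |Sf1  (Sf1: flow source, stroke at near end)
b0 |J2  (common-f at J2 fixed by 3)
b2 |J1  (J1 needs exactly one e-in)

#0 stroke at J2
#1 stroke at J2
#2 stroke at J1
#3 stroke at Sf1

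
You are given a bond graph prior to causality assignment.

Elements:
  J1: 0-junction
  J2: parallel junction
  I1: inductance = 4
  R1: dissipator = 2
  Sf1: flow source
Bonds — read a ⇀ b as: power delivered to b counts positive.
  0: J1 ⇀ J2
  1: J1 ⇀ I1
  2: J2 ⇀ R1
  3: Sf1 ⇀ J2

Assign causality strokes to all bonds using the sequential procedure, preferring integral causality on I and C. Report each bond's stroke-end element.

#0 stroke→J1
#1 stroke→I1
#2 stroke→J2
#3 stroke→Sf1

b3 stroke at Sf1  (Sf1 (Sf) sets flow on bond)
b1 stroke at I1  (prefer integral on I1)
b0 stroke at J1  (J1: last free bond brings effort in)
b2 stroke at J2  (closing 0-jn rule on J2)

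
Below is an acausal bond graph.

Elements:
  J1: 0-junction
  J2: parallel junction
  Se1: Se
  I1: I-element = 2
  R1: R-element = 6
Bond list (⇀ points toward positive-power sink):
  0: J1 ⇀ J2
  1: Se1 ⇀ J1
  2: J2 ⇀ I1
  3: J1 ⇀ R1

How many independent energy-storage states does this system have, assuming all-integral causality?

bond 1 →J1  (Se1 (Se) sets effort on bond)
bond 0 →J2  (0-jn J1 has e-setter on 1)
bond 3 →R1  (common-e at J1 fixed by 1)
bond 2 →I1  (0-jn J2 has e-setter on 0)

1  (I1 all integral)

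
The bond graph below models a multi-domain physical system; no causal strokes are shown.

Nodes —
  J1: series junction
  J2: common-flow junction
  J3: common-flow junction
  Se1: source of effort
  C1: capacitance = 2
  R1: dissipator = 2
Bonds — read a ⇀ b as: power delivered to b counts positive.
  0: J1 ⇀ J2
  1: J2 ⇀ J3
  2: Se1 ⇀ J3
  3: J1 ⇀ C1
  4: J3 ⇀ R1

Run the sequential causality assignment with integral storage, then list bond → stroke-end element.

bond 2 |J3  (Se1 (Se) sets effort on bond)
bond 3 |J1  (C1 integral (e out))
bond 0 |J2  (J1: last free bond brings flow in)
bond 1 |J3  (J2: last free bond brings flow in)
bond 4 |R1  (closing 1-jn rule on J3)

#0 |J2
#1 |J3
#2 |J3
#3 |J1
#4 |R1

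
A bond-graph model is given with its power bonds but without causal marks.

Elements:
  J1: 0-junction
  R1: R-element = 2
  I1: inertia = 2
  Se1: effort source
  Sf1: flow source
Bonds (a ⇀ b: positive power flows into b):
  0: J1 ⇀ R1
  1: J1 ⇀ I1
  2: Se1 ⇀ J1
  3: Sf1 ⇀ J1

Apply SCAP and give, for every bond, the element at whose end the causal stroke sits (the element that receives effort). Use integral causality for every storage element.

β2 stroke→J1  (Se1: effort source, stroke at far end)
β3 stroke→Sf1  (Sf1: flow source, stroke at near end)
β0 stroke→R1  (0-jn J1 has e-setter on 2)
β1 stroke→I1  (J1 effort already set via bond 2)

#0 →R1
#1 →I1
#2 →J1
#3 →Sf1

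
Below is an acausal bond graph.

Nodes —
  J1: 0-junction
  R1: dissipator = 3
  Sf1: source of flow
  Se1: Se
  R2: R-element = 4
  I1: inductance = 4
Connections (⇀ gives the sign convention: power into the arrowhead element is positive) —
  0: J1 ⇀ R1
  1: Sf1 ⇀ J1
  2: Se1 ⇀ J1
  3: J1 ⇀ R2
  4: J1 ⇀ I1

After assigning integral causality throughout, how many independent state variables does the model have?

1  (I1 all integral)

β1 stroke at Sf1  (Sf1: flow source, stroke at near end)
β2 stroke at J1  (Se1 fixes effort; stroke away)
β0 stroke at R1  (common-e at J1 fixed by 2)
β3 stroke at R2  (0-jn J1 has e-setter on 2)
β4 stroke at I1  (common-e at J1 fixed by 2)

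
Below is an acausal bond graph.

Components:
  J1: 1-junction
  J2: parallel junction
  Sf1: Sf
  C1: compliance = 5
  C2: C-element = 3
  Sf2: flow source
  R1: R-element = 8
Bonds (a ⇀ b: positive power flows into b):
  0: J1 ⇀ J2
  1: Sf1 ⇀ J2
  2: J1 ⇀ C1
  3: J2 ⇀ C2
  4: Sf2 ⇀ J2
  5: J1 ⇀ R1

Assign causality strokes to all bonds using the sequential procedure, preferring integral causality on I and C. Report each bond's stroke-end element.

#0 stroke at J1
#1 stroke at Sf1
#2 stroke at J1
#3 stroke at J2
#4 stroke at Sf2
#5 stroke at R1

bond 1 |Sf1  (Sf1 fixes flow; stroke at Sf1)
bond 4 |Sf2  (Sf2: flow source, stroke at near end)
bond 2 |J1  (prefer integral on C1)
bond 3 |J2  (C2 outputs effort q/C2)
bond 0 |J1  (0-jn J2 has e-setter on 3)
bond 5 |R1  (closing 1-jn rule on J1)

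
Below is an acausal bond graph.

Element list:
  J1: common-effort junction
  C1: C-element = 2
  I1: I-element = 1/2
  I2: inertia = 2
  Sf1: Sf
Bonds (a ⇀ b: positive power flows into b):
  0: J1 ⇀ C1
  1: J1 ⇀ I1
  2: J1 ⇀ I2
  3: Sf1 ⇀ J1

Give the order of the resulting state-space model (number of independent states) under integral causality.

bond 3 |Sf1  (Sf1 (Sf) sets flow on bond)
bond 0 |J1  (C1: C, integral causality)
bond 1 |I1  (0-jn J1 has e-setter on 0)
bond 2 |I2  (J1: bond 0 brought effort, rest push out)

3  (C1, I1, I2 all integral)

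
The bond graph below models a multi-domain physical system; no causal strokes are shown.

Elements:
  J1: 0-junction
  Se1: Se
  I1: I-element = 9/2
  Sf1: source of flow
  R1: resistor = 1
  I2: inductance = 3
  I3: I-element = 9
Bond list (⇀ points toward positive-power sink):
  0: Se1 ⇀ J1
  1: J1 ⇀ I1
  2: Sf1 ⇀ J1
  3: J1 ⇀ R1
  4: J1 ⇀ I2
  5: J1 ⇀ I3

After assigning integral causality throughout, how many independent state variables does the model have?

3  (I1, I2, I3 all integral)

β0 |J1  (Se1 (Se) sets effort on bond)
β2 |Sf1  (source Sf1 imposes f)
β1 |I1  (J1: bond 0 brought effort, rest push out)
β3 |R1  (0-jn J1 has e-setter on 0)
β4 |I2  (common-e at J1 fixed by 0)
β5 |I3  (J1 effort already set via bond 0)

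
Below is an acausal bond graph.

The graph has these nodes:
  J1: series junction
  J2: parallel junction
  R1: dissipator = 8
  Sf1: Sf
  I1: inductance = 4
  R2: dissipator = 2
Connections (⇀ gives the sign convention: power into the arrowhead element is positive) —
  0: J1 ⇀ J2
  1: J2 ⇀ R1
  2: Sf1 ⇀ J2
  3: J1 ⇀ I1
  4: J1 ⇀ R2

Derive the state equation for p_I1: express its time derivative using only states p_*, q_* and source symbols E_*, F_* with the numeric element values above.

β2 stroke→Sf1  (Sf1: flow source, stroke at near end)
β3 stroke→I1  (I1: I, integral causality)
β0 stroke→J1  (J1: bond 3 brought flow, rest push out)
β4 stroke→J1  (1-jn J1 has f-setter on 3)
β1 stroke→J2  (J2 needs exactly one e-in)

dp_I1/dt = -8*F_Sf1 - 5*p_I1/2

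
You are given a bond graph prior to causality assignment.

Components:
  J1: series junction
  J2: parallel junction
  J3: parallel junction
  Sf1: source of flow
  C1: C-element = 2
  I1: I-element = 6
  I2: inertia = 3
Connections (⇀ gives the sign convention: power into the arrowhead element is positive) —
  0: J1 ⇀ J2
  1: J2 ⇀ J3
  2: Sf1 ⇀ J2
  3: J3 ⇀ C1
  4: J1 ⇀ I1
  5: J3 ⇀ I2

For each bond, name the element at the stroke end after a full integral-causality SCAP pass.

#0 stroke→J1
#1 stroke→J2
#2 stroke→Sf1
#3 stroke→J3
#4 stroke→I1
#5 stroke→I2

b2 →Sf1  (source Sf1 imposes f)
b3 →J3  (C1 integral (e out))
b1 →J2  (J3 effort already set via bond 3)
b5 →I2  (0-jn J3 has e-setter on 3)
b0 →J1  (common-e at J2 fixed by 1)
b4 →I1  (only one flow-in slot at J1)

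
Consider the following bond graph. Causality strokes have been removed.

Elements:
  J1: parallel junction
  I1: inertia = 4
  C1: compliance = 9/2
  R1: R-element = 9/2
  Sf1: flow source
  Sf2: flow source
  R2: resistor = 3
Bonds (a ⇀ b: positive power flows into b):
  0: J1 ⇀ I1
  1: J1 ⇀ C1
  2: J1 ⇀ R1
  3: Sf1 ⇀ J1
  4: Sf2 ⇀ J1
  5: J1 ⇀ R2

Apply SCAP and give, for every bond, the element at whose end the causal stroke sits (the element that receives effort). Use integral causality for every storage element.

#0 |I1
#1 |J1
#2 |R1
#3 |Sf1
#4 |Sf2
#5 |R2

β3 |Sf1  (Sf1: flow source, stroke at near end)
β4 |Sf2  (Sf2 fixes flow; stroke at Sf2)
β0 |I1  (I1: I, integral causality)
β1 |J1  (C1: C, integral causality)
β2 |R1  (J1 effort already set via bond 1)
β5 |R2  (J1 effort already set via bond 1)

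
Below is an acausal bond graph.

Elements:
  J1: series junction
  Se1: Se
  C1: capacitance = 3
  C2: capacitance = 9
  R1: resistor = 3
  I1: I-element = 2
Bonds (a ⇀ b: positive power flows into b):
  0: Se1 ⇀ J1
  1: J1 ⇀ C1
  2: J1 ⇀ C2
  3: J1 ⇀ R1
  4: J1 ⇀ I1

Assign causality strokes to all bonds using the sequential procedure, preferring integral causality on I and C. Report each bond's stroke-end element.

b0 →J1  (source Se1 imposes e)
b1 →J1  (C1 outputs effort q/C1)
b2 →J1  (C2: C, integral causality)
b4 →I1  (I1 integral (f out))
b3 →J1  (common-f at J1 fixed by 4)

b0 stroke at J1
b1 stroke at J1
b2 stroke at J1
b3 stroke at J1
b4 stroke at I1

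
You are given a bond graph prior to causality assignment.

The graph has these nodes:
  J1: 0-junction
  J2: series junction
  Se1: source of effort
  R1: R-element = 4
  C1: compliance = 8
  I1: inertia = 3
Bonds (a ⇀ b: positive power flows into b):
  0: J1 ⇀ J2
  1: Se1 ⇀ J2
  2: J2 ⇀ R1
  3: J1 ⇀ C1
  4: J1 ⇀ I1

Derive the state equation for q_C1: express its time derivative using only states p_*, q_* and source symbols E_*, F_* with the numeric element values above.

dq_C1/dt = -E_Se1/4 - p_I1/3 - q_C1/32

bond 1 stroke at J2  (source Se1 imposes e)
bond 3 stroke at J1  (C1 integral (e out))
bond 0 stroke at J2  (common-e at J1 fixed by 3)
bond 4 stroke at I1  (0-jn J1 has e-setter on 3)
bond 2 stroke at R1  (J2 needs exactly one f-in)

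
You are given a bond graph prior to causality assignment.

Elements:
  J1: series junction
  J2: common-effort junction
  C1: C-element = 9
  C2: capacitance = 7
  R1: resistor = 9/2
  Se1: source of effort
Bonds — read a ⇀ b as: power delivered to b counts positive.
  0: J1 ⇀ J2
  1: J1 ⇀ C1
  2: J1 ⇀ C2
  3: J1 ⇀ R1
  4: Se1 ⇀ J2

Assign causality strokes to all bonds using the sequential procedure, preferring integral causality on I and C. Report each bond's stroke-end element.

#4 stroke→J2  (Se1: effort source, stroke at far end)
#0 stroke→J1  (J2: bond 4 brought effort, rest push out)
#1 stroke→J1  (C1: C, integral causality)
#2 stroke→J1  (C2 integral (e out))
#3 stroke→R1  (only one flow-in slot at J1)

β0 stroke→J1
β1 stroke→J1
β2 stroke→J1
β3 stroke→R1
β4 stroke→J2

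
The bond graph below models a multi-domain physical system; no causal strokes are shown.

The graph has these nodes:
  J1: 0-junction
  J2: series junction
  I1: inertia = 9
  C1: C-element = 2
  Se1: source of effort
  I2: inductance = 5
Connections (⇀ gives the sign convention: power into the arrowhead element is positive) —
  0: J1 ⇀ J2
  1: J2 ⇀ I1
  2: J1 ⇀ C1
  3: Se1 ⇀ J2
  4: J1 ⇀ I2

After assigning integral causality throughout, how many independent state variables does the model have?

bond 3 stroke at J2  (Se1: effort source, stroke at far end)
bond 1 stroke at I1  (I1: I, integral causality)
bond 0 stroke at J2  (common-f at J2 fixed by 1)
bond 2 stroke at J1  (C1 outputs effort q/C1)
bond 4 stroke at I2  (0-jn J1 has e-setter on 2)

3  (C1, I1, I2 all integral)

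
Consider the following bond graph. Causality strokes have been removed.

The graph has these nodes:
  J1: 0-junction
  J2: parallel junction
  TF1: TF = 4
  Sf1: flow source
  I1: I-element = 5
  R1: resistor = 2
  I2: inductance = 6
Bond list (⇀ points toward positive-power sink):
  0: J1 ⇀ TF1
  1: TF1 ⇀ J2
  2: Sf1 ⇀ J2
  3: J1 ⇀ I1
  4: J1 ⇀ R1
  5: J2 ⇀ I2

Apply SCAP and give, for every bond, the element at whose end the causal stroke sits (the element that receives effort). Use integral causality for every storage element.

b0 →TF1
b1 →J2
b2 →Sf1
b3 →I1
b4 →J1
b5 →I2

b2 stroke→Sf1  (source Sf1 imposes f)
b3 stroke→I1  (I1 integral (f out))
b5 stroke→I2  (I2 outputs flow p/I2)
b1 stroke→J2  (only one effort-in slot at J2)
b0 stroke→TF1  (TF TF1: opposite of bond 1)
b4 stroke→J1  (closing 0-jn rule on J1)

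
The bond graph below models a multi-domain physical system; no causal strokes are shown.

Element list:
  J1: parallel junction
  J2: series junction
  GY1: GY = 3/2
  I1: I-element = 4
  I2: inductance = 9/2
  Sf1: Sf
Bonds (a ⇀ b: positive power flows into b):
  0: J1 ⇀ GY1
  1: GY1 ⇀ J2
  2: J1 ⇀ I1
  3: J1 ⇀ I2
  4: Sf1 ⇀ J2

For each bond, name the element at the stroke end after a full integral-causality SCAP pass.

b4 →Sf1  (Sf1 (Sf) sets flow on bond)
b1 →J2  (common-f at J2 fixed by 4)
b0 →J1  (GY1 both-in/both-out from 1)
b2 →I1  (J1 effort already set via bond 0)
b3 →I2  (J1: bond 0 brought effort, rest push out)

#0 stroke→J1
#1 stroke→J2
#2 stroke→I1
#3 stroke→I2
#4 stroke→Sf1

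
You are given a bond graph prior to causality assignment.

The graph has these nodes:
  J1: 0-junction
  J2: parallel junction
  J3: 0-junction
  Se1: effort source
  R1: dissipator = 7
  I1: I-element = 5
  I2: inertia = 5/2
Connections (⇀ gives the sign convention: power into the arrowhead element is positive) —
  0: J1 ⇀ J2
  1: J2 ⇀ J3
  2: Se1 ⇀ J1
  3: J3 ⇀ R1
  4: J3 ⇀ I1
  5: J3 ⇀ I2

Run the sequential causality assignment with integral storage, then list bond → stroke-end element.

b0 stroke→J2
b1 stroke→J3
b2 stroke→J1
b3 stroke→R1
b4 stroke→I1
b5 stroke→I2

#2 stroke→J1  (Se1 fixes effort; stroke away)
#0 stroke→J2  (0-jn J1 has e-setter on 2)
#1 stroke→J3  (J2: bond 0 brought effort, rest push out)
#3 stroke→R1  (0-jn J3 has e-setter on 1)
#4 stroke→I1  (J3: bond 1 brought effort, rest push out)
#5 stroke→I2  (0-jn J3 has e-setter on 1)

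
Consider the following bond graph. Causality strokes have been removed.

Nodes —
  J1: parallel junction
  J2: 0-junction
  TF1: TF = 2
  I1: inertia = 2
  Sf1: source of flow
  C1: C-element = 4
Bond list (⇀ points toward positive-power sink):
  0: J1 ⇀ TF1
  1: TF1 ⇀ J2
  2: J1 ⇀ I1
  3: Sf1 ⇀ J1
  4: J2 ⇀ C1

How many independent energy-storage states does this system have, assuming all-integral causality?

2  (C1, I1 all integral)

β3 stroke→Sf1  (source Sf1 imposes f)
β2 stroke→I1  (I1: I, integral causality)
β0 stroke→J1  (J1: last free bond brings effort in)
β1 stroke→TF1  (TF1: transformer flips bond 0)
β4 stroke→J2  (J2 needs exactly one e-in)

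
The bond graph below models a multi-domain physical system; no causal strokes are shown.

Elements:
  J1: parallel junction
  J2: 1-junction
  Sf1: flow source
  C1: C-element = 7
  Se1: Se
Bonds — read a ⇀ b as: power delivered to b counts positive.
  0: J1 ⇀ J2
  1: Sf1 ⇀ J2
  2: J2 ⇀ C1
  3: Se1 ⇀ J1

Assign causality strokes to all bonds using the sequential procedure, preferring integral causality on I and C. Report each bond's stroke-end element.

b1 |Sf1  (source Sf1 imposes f)
b3 |J1  (Se1: effort source, stroke at far end)
b0 |J2  (0-jn J1 has e-setter on 3)
b2 |J2  (common-f at J2 fixed by 1)

bond 0 |J2
bond 1 |Sf1
bond 2 |J2
bond 3 |J1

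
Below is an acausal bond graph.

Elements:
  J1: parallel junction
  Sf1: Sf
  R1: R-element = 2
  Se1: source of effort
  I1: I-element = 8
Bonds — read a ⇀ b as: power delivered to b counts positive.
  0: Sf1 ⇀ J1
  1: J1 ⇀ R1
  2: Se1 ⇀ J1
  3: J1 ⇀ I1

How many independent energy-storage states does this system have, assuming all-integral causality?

1  (I1 all integral)

#0 stroke at Sf1  (Sf1 (Sf) sets flow on bond)
#2 stroke at J1  (Se1 (Se) sets effort on bond)
#1 stroke at R1  (0-jn J1 has e-setter on 2)
#3 stroke at I1  (J1: bond 2 brought effort, rest push out)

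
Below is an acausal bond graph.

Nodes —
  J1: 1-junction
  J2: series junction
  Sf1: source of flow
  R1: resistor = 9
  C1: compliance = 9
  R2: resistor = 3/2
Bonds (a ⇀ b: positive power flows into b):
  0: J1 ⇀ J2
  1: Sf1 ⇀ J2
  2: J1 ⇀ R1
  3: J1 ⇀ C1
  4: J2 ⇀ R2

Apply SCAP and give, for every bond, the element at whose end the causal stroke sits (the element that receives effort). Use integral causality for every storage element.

b0 stroke→J2
b1 stroke→Sf1
b2 stroke→J1
b3 stroke→J1
b4 stroke→J2

β1 |Sf1  (Sf1: flow source, stroke at near end)
β0 |J2  (common-f at J2 fixed by 1)
β4 |J2  (1-jn J2 has f-setter on 1)
β2 |J1  (J1: bond 0 brought flow, rest push out)
β3 |J1  (1-jn J1 has f-setter on 0)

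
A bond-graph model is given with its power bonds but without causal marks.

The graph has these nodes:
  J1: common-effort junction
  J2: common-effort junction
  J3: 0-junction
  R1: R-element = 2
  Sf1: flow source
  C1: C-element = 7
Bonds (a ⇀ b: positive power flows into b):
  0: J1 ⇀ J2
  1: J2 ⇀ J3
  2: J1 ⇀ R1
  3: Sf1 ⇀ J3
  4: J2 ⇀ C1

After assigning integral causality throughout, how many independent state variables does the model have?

1  (C1 all integral)

bond 3 |Sf1  (Sf1 (Sf) sets flow on bond)
bond 1 |J3  (J3: last free bond brings effort in)
bond 4 |J2  (prefer integral on C1)
bond 0 |J1  (J2: bond 4 brought effort, rest push out)
bond 2 |R1  (J1 effort already set via bond 0)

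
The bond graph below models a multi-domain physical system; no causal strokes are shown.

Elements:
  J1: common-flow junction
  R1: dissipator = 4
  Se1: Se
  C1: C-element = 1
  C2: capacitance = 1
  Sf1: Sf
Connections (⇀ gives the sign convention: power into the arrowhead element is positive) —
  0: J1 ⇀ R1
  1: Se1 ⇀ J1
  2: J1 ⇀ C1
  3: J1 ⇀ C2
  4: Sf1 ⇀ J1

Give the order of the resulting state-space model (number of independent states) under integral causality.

2  (C1, C2 all integral)

bond 1 →J1  (Se1 (Se) sets effort on bond)
bond 4 →Sf1  (Sf1 (Sf) sets flow on bond)
bond 0 →J1  (J1: bond 4 brought flow, rest push out)
bond 2 →J1  (common-f at J1 fixed by 4)
bond 3 →J1  (J1 flow already set via bond 4)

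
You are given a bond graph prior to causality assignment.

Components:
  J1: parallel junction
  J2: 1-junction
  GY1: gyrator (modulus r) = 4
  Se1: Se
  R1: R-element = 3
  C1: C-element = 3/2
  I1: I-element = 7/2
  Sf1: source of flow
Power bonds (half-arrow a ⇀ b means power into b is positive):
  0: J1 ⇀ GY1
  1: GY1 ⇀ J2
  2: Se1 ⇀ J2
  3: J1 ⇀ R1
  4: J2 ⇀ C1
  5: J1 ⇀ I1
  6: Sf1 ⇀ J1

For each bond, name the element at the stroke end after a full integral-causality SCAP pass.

bond 0 stroke→GY1
bond 1 stroke→GY1
bond 2 stroke→J2
bond 3 stroke→J1
bond 4 stroke→J2
bond 5 stroke→I1
bond 6 stroke→Sf1

b2 stroke→J2  (Se1: effort source, stroke at far end)
b6 stroke→Sf1  (Sf1 (Sf) sets flow on bond)
b4 stroke→J2  (C1 outputs effort q/C1)
b1 stroke→GY1  (J2: last free bond brings flow in)
b0 stroke→GY1  (GY1: gyrator matches bond 1)
b5 stroke→I1  (I1: I, integral causality)
b3 stroke→J1  (closing 0-jn rule on J1)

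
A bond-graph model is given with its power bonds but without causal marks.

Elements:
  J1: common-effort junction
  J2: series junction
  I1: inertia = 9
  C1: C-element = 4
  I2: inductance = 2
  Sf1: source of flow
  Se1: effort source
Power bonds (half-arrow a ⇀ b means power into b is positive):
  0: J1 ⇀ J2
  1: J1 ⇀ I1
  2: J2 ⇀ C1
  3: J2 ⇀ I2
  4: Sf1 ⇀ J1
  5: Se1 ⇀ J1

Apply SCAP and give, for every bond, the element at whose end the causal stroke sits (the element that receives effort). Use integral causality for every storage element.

#4 stroke at Sf1  (Sf1 fixes flow; stroke at Sf1)
#5 stroke at J1  (Se1: effort source, stroke at far end)
#0 stroke at J2  (0-jn J1 has e-setter on 5)
#1 stroke at I1  (J1 effort already set via bond 5)
#2 stroke at J2  (prefer integral on C1)
#3 stroke at I2  (J2 needs exactly one f-in)

β0 stroke at J2
β1 stroke at I1
β2 stroke at J2
β3 stroke at I2
β4 stroke at Sf1
β5 stroke at J1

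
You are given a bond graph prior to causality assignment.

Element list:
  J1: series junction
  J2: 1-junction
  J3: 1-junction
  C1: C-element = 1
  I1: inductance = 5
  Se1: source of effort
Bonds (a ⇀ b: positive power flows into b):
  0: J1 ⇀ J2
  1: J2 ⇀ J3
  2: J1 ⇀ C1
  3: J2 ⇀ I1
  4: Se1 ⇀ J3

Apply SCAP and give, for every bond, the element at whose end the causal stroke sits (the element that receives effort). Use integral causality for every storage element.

β4 stroke→J3  (Se1 fixes effort; stroke away)
β1 stroke→J2  (J3 needs exactly one f-in)
β2 stroke→J1  (C1 integral (e out))
β0 stroke→J2  (J1: last free bond brings flow in)
β3 stroke→I1  (J2 needs exactly one f-in)

β0 →J2
β1 →J2
β2 →J1
β3 →I1
β4 →J3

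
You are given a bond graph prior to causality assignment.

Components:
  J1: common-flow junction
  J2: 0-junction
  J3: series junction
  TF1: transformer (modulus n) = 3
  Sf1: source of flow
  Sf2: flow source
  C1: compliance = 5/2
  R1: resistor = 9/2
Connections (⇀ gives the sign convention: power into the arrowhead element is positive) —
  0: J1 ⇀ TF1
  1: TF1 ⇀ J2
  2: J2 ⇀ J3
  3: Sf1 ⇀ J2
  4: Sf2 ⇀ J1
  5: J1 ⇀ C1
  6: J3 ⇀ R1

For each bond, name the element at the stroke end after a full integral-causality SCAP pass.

bond 3 stroke at Sf1  (Sf1 fixes flow; stroke at Sf1)
bond 4 stroke at Sf2  (Sf2 fixes flow; stroke at Sf2)
bond 0 stroke at J1  (common-f at J1 fixed by 4)
bond 5 stroke at J1  (J1: bond 4 brought flow, rest push out)
bond 1 stroke at TF1  (TF1 one-in-one-out from 0)
bond 2 stroke at J2  (closing 0-jn rule on J2)
bond 6 stroke at J3  (J3: bond 2 brought flow, rest push out)

b0 stroke→J1
b1 stroke→TF1
b2 stroke→J2
b3 stroke→Sf1
b4 stroke→Sf2
b5 stroke→J1
b6 stroke→J3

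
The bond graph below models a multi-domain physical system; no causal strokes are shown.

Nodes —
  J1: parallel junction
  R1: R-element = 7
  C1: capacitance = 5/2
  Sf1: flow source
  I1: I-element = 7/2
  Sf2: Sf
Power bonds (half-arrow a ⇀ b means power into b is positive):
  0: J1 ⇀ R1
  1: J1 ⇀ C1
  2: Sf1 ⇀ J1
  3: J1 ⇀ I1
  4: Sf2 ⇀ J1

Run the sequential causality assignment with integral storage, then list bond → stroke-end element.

#0 |R1
#1 |J1
#2 |Sf1
#3 |I1
#4 |Sf2

bond 2 stroke→Sf1  (Sf1 (Sf) sets flow on bond)
bond 4 stroke→Sf2  (source Sf2 imposes f)
bond 1 stroke→J1  (C1 integral (e out))
bond 0 stroke→R1  (0-jn J1 has e-setter on 1)
bond 3 stroke→I1  (common-e at J1 fixed by 1)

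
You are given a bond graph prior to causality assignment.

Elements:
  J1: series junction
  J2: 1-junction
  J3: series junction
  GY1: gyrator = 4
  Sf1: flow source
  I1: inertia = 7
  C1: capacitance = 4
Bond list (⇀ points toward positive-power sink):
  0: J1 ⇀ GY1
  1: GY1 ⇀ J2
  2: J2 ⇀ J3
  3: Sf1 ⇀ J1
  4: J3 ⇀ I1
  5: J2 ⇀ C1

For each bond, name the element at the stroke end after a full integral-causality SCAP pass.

bond 3 |Sf1  (Sf1: flow source, stroke at near end)
bond 0 |J1  (J1: bond 3 brought flow, rest push out)
bond 1 |J2  (GY GY1: same side as bond 0)
bond 4 |I1  (I1 outputs flow p/I1)
bond 2 |J3  (J3: bond 4 brought flow, rest push out)
bond 5 |J2  (common-f at J2 fixed by 2)

β0 →J1
β1 →J2
β2 →J3
β3 →Sf1
β4 →I1
β5 →J2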